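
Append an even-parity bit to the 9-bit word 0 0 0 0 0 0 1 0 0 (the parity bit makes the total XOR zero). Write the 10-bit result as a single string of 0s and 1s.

0000001001

XOR of the 9 data bits: 0⊕0⊕0⊕0⊕0⊕0⊕1⊕0⊕0 = 1
Parity bit = 1 (so all 10 bits XOR to 0).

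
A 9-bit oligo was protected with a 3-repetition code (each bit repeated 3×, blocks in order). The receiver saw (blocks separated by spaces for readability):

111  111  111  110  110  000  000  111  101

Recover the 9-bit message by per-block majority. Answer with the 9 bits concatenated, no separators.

111110011

Block 1 (111): 3 ones → 1
Block 2 (111): 3 ones → 1
Block 3 (111): 3 ones → 1
Block 4 (110): 2 ones → 1
Block 5 (110): 2 ones → 1
Block 6 (000): 0 ones → 0
Block 7 (000): 0 ones → 0
Block 8 (111): 3 ones → 1
Block 9 (101): 2 ones → 1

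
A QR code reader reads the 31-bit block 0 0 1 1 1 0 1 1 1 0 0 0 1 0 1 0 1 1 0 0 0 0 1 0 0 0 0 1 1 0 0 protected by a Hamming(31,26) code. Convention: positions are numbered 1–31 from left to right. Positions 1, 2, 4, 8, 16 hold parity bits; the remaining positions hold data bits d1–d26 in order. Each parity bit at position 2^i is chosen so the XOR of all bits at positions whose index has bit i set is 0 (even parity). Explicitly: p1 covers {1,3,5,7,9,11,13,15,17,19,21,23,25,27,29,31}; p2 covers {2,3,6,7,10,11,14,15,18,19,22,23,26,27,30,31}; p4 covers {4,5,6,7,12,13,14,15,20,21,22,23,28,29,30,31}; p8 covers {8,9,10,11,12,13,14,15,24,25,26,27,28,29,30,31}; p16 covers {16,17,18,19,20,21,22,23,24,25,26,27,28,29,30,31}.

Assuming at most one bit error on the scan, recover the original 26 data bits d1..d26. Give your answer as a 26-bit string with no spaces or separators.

s1 (pos 1,3,5,7,9,11,13,15,17,19,21,23,25,27,29,31): 0⊕1⊕1⊕1⊕1⊕0⊕1⊕1⊕1⊕0⊕0⊕1⊕0⊕0⊕1⊕0 = 1
s2 (pos 2,3,6,7,10,11,14,15,18,19,22,23,26,27,30,31): 0⊕1⊕0⊕1⊕0⊕0⊕0⊕1⊕1⊕0⊕0⊕1⊕0⊕0⊕0⊕0 = 1
s4 (pos 4,5,6,7,12,13,14,15,20,21,22,23,28,29,30,31): 1⊕1⊕0⊕1⊕0⊕1⊕0⊕1⊕0⊕0⊕0⊕1⊕1⊕1⊕0⊕0 = 0
s8 (pos 8,9,10,11,12,13,14,15,24,25,26,27,28,29,30,31): 1⊕1⊕0⊕0⊕0⊕1⊕0⊕1⊕0⊕0⊕0⊕0⊕1⊕1⊕0⊕0 = 0
s16 (pos 16,17,18,19,20,21,22,23,24,25,26,27,28,29,30,31): 0⊕1⊕1⊕0⊕0⊕0⊕0⊕1⊕0⊕0⊕0⊕0⊕1⊕1⊕0⊕0 = 1
Syndrome s16…s1 = 10011 → error at position 19.
Flip position 19: 0011101110001010110000100001100 → 0011101110001010111000100001100
Read data bits from positions 3,5,6,7,9,10,11,12,13,14,15,17,18,19,20,21,22,23,24,25,26,27,28,29,30,31: 11011000101111000100001100

11011000101111000100001100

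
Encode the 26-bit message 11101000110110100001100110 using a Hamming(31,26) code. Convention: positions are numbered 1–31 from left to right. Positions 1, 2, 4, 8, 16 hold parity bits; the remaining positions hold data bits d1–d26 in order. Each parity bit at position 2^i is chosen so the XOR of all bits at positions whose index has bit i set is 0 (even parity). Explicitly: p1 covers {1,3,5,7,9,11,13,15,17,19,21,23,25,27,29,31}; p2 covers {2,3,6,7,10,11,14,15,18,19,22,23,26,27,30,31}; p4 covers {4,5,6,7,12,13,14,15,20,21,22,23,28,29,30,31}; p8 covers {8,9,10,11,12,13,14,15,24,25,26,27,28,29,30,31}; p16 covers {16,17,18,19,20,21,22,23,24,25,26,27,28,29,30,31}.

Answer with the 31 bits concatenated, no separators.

1011110110001101110100001100110

Place data at non-parity positions: p1 p2 1 p4 1 1 0 p8 1 0 0 0 1 1 0 p16 1 1 0 1 0 0 0 0 1 1 0 0 1 1 0
p1 (pos 1,3,5,7,9,11,13,15,17,19,21,23,25,27,29,31): XOR of data positions = 1⊕1⊕0⊕1⊕0⊕1⊕0⊕1⊕0⊕0⊕0⊕1⊕0⊕1⊕0 = 1
p2 (pos 2,3,6,7,10,11,14,15,18,19,22,23,26,27,30,31): XOR of data positions = 1⊕1⊕0⊕0⊕0⊕1⊕0⊕1⊕0⊕0⊕0⊕1⊕0⊕1⊕0 = 0
p4 (pos 4,5,6,7,12,13,14,15,20,21,22,23,28,29,30,31): XOR of data positions = 1⊕1⊕0⊕0⊕1⊕1⊕0⊕1⊕0⊕0⊕0⊕0⊕1⊕1⊕0 = 1
p8 (pos 8,9,10,11,12,13,14,15,24,25,26,27,28,29,30,31): XOR of data positions = 1⊕0⊕0⊕0⊕1⊕1⊕0⊕0⊕1⊕1⊕0⊕0⊕1⊕1⊕0 = 1
p16 (pos 16,17,18,19,20,21,22,23,24,25,26,27,28,29,30,31): XOR of data positions = 1⊕1⊕0⊕1⊕0⊕0⊕0⊕0⊕1⊕1⊕0⊕0⊕1⊕1⊕0 = 1
Codeword: 1011110110001101110100001100110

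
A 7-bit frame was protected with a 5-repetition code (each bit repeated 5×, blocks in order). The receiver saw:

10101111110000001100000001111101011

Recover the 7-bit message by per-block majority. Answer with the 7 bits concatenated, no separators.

1100011

Block 1 (10101): 3 ones → 1
Block 2 (11111): 5 ones → 1
Block 3 (00000): 0 ones → 0
Block 4 (01100): 2 ones → 0
Block 5 (00000): 0 ones → 0
Block 6 (11111): 5 ones → 1
Block 7 (01011): 3 ones → 1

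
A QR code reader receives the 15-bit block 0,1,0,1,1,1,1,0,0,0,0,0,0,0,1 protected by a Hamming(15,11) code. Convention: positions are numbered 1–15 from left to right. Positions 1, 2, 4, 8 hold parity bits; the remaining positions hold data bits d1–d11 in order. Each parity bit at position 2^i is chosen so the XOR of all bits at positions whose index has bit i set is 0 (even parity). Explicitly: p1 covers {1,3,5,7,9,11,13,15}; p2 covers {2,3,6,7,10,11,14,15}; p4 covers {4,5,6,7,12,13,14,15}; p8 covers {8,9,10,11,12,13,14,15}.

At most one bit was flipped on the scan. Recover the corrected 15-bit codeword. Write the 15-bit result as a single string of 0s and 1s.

010111100000101

s1 (pos 1,3,5,7,9,11,13,15): 0⊕0⊕1⊕1⊕0⊕0⊕0⊕1 = 1
s2 (pos 2,3,6,7,10,11,14,15): 1⊕0⊕1⊕1⊕0⊕0⊕0⊕1 = 0
s4 (pos 4,5,6,7,12,13,14,15): 1⊕1⊕1⊕1⊕0⊕0⊕0⊕1 = 1
s8 (pos 8,9,10,11,12,13,14,15): 0⊕0⊕0⊕0⊕0⊕0⊕0⊕1 = 1
Syndrome s8…s1 = 1101 → error at position 13.
Flip position 13: 010111100000001 → 010111100000101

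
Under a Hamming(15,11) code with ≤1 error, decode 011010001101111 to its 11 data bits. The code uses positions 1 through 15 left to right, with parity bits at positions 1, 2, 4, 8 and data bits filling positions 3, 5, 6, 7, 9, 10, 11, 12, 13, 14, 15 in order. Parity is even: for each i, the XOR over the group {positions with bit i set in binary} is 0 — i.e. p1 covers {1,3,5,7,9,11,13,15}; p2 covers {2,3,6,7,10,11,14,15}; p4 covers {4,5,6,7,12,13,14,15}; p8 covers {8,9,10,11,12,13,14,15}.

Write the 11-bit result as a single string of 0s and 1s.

s1 (pos 1,3,5,7,9,11,13,15): 0⊕1⊕1⊕0⊕1⊕0⊕1⊕1 = 1
s2 (pos 2,3,6,7,10,11,14,15): 1⊕1⊕0⊕0⊕1⊕0⊕1⊕1 = 1
s4 (pos 4,5,6,7,12,13,14,15): 0⊕1⊕0⊕0⊕1⊕1⊕1⊕1 = 1
s8 (pos 8,9,10,11,12,13,14,15): 0⊕1⊕1⊕0⊕1⊕1⊕1⊕1 = 0
Syndrome s8…s1 = 0111 → error at position 7.
Flip position 7: 011010001101111 → 011010101101111
Read data bits from positions 3,5,6,7,9,10,11,12,13,14,15: 11011101111

11011101111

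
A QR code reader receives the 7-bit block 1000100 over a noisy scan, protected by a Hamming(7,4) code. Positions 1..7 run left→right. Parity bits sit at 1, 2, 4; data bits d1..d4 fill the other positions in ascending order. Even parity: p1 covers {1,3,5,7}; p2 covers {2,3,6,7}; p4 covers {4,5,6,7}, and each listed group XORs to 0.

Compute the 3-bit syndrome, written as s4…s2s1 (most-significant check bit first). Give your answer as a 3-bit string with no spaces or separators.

s1 (pos 1,3,5,7): 1⊕0⊕1⊕0 = 0
s2 (pos 2,3,6,7): 0⊕0⊕0⊕0 = 0
s4 (pos 4,5,6,7): 0⊕1⊕0⊕0 = 1
Syndrome s4…s1 = 100 → error at position 4.

100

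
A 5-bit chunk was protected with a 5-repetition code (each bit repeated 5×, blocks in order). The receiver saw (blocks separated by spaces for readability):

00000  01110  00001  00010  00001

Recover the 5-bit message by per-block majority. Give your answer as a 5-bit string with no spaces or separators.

Block 1 (00000): 0 ones → 0
Block 2 (01110): 3 ones → 1
Block 3 (00001): 1 one → 0
Block 4 (00010): 1 one → 0
Block 5 (00001): 1 one → 0

01000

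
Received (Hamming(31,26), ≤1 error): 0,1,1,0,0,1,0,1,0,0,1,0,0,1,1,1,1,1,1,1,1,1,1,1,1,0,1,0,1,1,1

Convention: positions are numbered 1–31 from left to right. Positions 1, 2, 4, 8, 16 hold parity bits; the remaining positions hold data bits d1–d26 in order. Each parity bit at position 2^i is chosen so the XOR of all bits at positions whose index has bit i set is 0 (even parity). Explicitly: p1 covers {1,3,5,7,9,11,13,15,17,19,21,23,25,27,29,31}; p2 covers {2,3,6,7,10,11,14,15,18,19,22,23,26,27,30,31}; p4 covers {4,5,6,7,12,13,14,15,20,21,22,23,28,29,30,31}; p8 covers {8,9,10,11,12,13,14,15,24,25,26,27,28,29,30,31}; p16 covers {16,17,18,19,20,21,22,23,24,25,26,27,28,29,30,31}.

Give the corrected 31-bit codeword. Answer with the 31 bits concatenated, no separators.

s1 (pos 1,3,5,7,9,11,13,15,17,19,21,23,25,27,29,31): 0⊕1⊕0⊕0⊕0⊕1⊕0⊕1⊕1⊕1⊕1⊕1⊕1⊕1⊕1⊕1 = 1
s2 (pos 2,3,6,7,10,11,14,15,18,19,22,23,26,27,30,31): 1⊕1⊕1⊕0⊕0⊕1⊕1⊕1⊕1⊕1⊕1⊕1⊕0⊕1⊕1⊕1 = 1
s4 (pos 4,5,6,7,12,13,14,15,20,21,22,23,28,29,30,31): 0⊕0⊕1⊕0⊕0⊕0⊕1⊕1⊕1⊕1⊕1⊕1⊕0⊕1⊕1⊕1 = 0
s8 (pos 8,9,10,11,12,13,14,15,24,25,26,27,28,29,30,31): 1⊕0⊕0⊕1⊕0⊕0⊕1⊕1⊕1⊕1⊕0⊕1⊕0⊕1⊕1⊕1 = 0
s16 (pos 16,17,18,19,20,21,22,23,24,25,26,27,28,29,30,31): 1⊕1⊕1⊕1⊕1⊕1⊕1⊕1⊕1⊕1⊕0⊕1⊕0⊕1⊕1⊕1 = 0
Syndrome s16…s1 = 00011 → error at position 3.
Flip position 3: 0110010100100111111111111010111 → 0100010100100111111111111010111

0100010100100111111111111010111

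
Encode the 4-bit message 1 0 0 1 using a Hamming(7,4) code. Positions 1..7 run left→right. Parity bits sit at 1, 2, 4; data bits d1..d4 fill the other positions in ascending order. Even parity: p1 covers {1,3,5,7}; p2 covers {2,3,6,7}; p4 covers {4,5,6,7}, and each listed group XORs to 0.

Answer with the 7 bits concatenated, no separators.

0011001

Place data at non-parity positions: p1 p2 1 p4 0 0 1
p1 (pos 1,3,5,7): XOR of data positions = 1⊕0⊕1 = 0
p2 (pos 2,3,6,7): XOR of data positions = 1⊕0⊕1 = 0
p4 (pos 4,5,6,7): XOR of data positions = 0⊕0⊕1 = 1
Codeword: 0011001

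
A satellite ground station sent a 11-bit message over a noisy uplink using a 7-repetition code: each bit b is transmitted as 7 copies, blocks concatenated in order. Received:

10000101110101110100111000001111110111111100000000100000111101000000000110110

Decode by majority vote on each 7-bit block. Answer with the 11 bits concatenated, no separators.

01101100101

Block 1 (1000010): 2 ones → 0
Block 2 (1110101): 5 ones → 1
Block 3 (1101001): 4 ones → 1
Block 4 (1100000): 2 ones → 0
Block 5 (1111110): 6 ones → 1
Block 6 (1111111): 7 ones → 1
Block 7 (0000000): 0 ones → 0
Block 8 (0100000): 1 one → 0
Block 9 (1111010): 5 ones → 1
Block 10 (0000000): 0 ones → 0
Block 11 (0110110): 4 ones → 1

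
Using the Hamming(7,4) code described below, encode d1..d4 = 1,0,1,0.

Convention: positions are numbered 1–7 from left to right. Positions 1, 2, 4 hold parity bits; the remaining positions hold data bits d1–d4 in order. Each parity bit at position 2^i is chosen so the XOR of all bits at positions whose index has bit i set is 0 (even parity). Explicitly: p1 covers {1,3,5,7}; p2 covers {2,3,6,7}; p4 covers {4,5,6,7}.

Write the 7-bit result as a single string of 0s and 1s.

Place data at non-parity positions: p1 p2 1 p4 0 1 0
p1 (pos 1,3,5,7): XOR of data positions = 1⊕0⊕0 = 1
p2 (pos 2,3,6,7): XOR of data positions = 1⊕1⊕0 = 0
p4 (pos 4,5,6,7): XOR of data positions = 0⊕1⊕0 = 1
Codeword: 1011010

1011010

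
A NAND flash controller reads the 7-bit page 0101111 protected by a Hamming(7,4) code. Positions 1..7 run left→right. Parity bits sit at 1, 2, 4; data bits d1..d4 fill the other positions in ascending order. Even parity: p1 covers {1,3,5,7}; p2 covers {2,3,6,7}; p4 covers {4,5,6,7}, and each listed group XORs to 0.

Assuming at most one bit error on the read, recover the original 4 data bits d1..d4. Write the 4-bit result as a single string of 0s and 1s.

s1 (pos 1,3,5,7): 0⊕0⊕1⊕1 = 0
s2 (pos 2,3,6,7): 1⊕0⊕1⊕1 = 1
s4 (pos 4,5,6,7): 1⊕1⊕1⊕1 = 0
Syndrome s4…s1 = 010 → error at position 2.
Flip position 2: 0101111 → 0001111
Read data bits from positions 3,5,6,7: 0111

0111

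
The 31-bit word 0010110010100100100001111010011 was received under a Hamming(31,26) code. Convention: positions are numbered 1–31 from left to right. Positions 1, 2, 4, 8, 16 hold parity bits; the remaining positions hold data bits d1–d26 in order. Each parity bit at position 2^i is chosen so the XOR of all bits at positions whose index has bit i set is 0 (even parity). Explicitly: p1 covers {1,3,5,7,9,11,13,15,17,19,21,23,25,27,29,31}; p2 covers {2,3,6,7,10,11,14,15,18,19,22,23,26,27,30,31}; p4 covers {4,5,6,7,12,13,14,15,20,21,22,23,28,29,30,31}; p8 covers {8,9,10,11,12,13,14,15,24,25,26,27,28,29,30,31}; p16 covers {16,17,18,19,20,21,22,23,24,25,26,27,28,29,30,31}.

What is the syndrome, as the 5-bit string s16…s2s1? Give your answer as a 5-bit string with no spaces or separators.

00111

s1 (pos 1,3,5,7,9,11,13,15,17,19,21,23,25,27,29,31): 0⊕1⊕1⊕0⊕1⊕1⊕0⊕0⊕1⊕0⊕0⊕1⊕1⊕1⊕0⊕1 = 1
s2 (pos 2,3,6,7,10,11,14,15,18,19,22,23,26,27,30,31): 0⊕1⊕1⊕0⊕0⊕1⊕1⊕0⊕0⊕0⊕1⊕1⊕0⊕1⊕1⊕1 = 1
s4 (pos 4,5,6,7,12,13,14,15,20,21,22,23,28,29,30,31): 0⊕1⊕1⊕0⊕0⊕0⊕1⊕0⊕0⊕0⊕1⊕1⊕0⊕0⊕1⊕1 = 1
s8 (pos 8,9,10,11,12,13,14,15,24,25,26,27,28,29,30,31): 0⊕1⊕0⊕1⊕0⊕0⊕1⊕0⊕1⊕1⊕0⊕1⊕0⊕0⊕1⊕1 = 0
s16 (pos 16,17,18,19,20,21,22,23,24,25,26,27,28,29,30,31): 0⊕1⊕0⊕0⊕0⊕0⊕1⊕1⊕1⊕1⊕0⊕1⊕0⊕0⊕1⊕1 = 0
Syndrome s16…s1 = 00111 → error at position 7.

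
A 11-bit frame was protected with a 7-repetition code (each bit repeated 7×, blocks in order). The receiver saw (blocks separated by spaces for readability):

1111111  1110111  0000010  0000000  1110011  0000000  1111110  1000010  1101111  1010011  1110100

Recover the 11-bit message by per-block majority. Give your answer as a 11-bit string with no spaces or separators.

Block 1 (1111111): 7 ones → 1
Block 2 (1110111): 6 ones → 1
Block 3 (0000010): 1 one → 0
Block 4 (0000000): 0 ones → 0
Block 5 (1110011): 5 ones → 1
Block 6 (0000000): 0 ones → 0
Block 7 (1111110): 6 ones → 1
Block 8 (1000010): 2 ones → 0
Block 9 (1101111): 6 ones → 1
Block 10 (1010011): 4 ones → 1
Block 11 (1110100): 4 ones → 1

11001010111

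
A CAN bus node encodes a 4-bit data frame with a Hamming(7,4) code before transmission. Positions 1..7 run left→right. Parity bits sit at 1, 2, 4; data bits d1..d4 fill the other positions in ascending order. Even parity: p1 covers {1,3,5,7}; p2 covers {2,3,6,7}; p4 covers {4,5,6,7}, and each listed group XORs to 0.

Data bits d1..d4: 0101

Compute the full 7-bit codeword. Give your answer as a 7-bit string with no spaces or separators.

Place data at non-parity positions: p1 p2 0 p4 1 0 1
p1 (pos 1,3,5,7): XOR of data positions = 0⊕1⊕1 = 0
p2 (pos 2,3,6,7): XOR of data positions = 0⊕0⊕1 = 1
p4 (pos 4,5,6,7): XOR of data positions = 1⊕0⊕1 = 0
Codeword: 0100101

0100101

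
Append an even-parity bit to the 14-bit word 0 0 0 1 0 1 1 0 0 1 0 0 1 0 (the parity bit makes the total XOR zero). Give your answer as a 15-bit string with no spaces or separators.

XOR of the 14 data bits: 0⊕0⊕0⊕1⊕0⊕1⊕1⊕0⊕0⊕1⊕0⊕0⊕1⊕0 = 1
Parity bit = 1 (so all 15 bits XOR to 0).

000101100100101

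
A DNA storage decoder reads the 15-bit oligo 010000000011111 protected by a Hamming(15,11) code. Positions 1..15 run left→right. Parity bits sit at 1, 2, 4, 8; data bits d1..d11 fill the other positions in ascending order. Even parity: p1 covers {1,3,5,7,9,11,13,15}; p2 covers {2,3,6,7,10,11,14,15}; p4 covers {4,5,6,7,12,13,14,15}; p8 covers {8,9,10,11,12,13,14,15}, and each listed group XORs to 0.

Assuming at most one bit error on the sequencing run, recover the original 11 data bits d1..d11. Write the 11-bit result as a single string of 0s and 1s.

00001011111

s1 (pos 1,3,5,7,9,11,13,15): 0⊕0⊕0⊕0⊕0⊕1⊕1⊕1 = 1
s2 (pos 2,3,6,7,10,11,14,15): 1⊕0⊕0⊕0⊕0⊕1⊕1⊕1 = 0
s4 (pos 4,5,6,7,12,13,14,15): 0⊕0⊕0⊕0⊕1⊕1⊕1⊕1 = 0
s8 (pos 8,9,10,11,12,13,14,15): 0⊕0⊕0⊕1⊕1⊕1⊕1⊕1 = 1
Syndrome s8…s1 = 1001 → error at position 9.
Flip position 9: 010000000011111 → 010000001011111
Read data bits from positions 3,5,6,7,9,10,11,12,13,14,15: 00001011111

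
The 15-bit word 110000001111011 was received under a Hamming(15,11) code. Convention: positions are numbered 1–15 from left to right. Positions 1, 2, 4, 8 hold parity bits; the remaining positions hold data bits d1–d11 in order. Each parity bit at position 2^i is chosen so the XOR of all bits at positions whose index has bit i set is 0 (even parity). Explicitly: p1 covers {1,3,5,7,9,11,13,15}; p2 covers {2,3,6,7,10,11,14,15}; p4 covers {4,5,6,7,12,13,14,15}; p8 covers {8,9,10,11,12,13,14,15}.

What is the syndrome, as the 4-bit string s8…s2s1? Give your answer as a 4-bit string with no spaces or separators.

0110

s1 (pos 1,3,5,7,9,11,13,15): 1⊕0⊕0⊕0⊕1⊕1⊕0⊕1 = 0
s2 (pos 2,3,6,7,10,11,14,15): 1⊕0⊕0⊕0⊕1⊕1⊕1⊕1 = 1
s4 (pos 4,5,6,7,12,13,14,15): 0⊕0⊕0⊕0⊕1⊕0⊕1⊕1 = 1
s8 (pos 8,9,10,11,12,13,14,15): 0⊕1⊕1⊕1⊕1⊕0⊕1⊕1 = 0
Syndrome s8…s1 = 0110 → error at position 6.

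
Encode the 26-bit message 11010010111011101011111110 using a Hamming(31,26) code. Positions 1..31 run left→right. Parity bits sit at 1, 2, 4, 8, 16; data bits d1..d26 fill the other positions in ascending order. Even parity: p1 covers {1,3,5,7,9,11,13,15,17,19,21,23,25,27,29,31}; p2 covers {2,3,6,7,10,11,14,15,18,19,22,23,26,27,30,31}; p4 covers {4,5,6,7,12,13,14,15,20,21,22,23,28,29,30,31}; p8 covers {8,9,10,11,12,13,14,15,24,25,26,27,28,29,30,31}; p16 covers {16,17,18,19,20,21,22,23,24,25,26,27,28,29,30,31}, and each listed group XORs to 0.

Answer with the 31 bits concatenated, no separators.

Place data at non-parity positions: p1 p2 1 p4 1 0 1 p8 0 0 1 0 1 1 1 p16 0 1 1 1 0 1 0 1 1 1 1 1 1 1 0
p1 (pos 1,3,5,7,9,11,13,15,17,19,21,23,25,27,29,31): XOR of data positions = 1⊕1⊕1⊕0⊕1⊕1⊕1⊕0⊕1⊕0⊕0⊕1⊕1⊕1⊕0 = 0
p2 (pos 2,3,6,7,10,11,14,15,18,19,22,23,26,27,30,31): XOR of data positions = 1⊕0⊕1⊕0⊕1⊕1⊕1⊕1⊕1⊕1⊕0⊕1⊕1⊕1⊕0 = 1
p4 (pos 4,5,6,7,12,13,14,15,20,21,22,23,28,29,30,31): XOR of data positions = 1⊕0⊕1⊕0⊕1⊕1⊕1⊕1⊕0⊕1⊕0⊕1⊕1⊕1⊕0 = 0
p8 (pos 8,9,10,11,12,13,14,15,24,25,26,27,28,29,30,31): XOR of data positions = 0⊕0⊕1⊕0⊕1⊕1⊕1⊕1⊕1⊕1⊕1⊕1⊕1⊕1⊕0 = 1
p16 (pos 16,17,18,19,20,21,22,23,24,25,26,27,28,29,30,31): XOR of data positions = 0⊕1⊕1⊕1⊕0⊕1⊕0⊕1⊕1⊕1⊕1⊕1⊕1⊕1⊕0 = 1
Codeword: 0110101100101111011101011111110

0110101100101111011101011111110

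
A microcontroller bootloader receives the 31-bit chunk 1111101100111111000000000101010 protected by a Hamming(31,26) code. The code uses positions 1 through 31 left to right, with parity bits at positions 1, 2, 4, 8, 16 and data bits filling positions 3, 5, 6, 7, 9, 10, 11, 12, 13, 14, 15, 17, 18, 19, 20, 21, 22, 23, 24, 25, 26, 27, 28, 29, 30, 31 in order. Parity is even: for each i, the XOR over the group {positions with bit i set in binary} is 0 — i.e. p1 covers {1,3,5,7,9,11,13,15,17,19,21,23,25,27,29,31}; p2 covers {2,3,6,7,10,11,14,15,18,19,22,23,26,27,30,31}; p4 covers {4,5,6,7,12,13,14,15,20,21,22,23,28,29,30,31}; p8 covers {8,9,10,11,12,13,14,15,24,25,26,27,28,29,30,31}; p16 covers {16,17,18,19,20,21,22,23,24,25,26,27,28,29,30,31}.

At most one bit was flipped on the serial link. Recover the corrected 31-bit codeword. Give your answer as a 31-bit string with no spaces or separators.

1111101100110111000000000101010

s1 (pos 1,3,5,7,9,11,13,15,17,19,21,23,25,27,29,31): 1⊕1⊕1⊕1⊕0⊕1⊕1⊕1⊕0⊕0⊕0⊕0⊕0⊕0⊕0⊕0 = 1
s2 (pos 2,3,6,7,10,11,14,15,18,19,22,23,26,27,30,31): 1⊕1⊕0⊕1⊕0⊕1⊕1⊕1⊕0⊕0⊕0⊕0⊕1⊕0⊕1⊕0 = 0
s4 (pos 4,5,6,7,12,13,14,15,20,21,22,23,28,29,30,31): 1⊕1⊕0⊕1⊕1⊕1⊕1⊕1⊕0⊕0⊕0⊕0⊕1⊕0⊕1⊕0 = 1
s8 (pos 8,9,10,11,12,13,14,15,24,25,26,27,28,29,30,31): 1⊕0⊕0⊕1⊕1⊕1⊕1⊕1⊕0⊕0⊕1⊕0⊕1⊕0⊕1⊕0 = 1
s16 (pos 16,17,18,19,20,21,22,23,24,25,26,27,28,29,30,31): 1⊕0⊕0⊕0⊕0⊕0⊕0⊕0⊕0⊕0⊕1⊕0⊕1⊕0⊕1⊕0 = 0
Syndrome s16…s1 = 01101 → error at position 13.
Flip position 13: 1111101100111111000000000101010 → 1111101100110111000000000101010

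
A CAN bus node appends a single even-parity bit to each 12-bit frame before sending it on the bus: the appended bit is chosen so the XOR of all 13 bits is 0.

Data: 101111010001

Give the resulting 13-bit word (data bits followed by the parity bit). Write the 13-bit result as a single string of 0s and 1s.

XOR of the 12 data bits: 1⊕0⊕1⊕1⊕1⊕1⊕0⊕1⊕0⊕0⊕0⊕1 = 1
Parity bit = 1 (so all 13 bits XOR to 0).

1011110100011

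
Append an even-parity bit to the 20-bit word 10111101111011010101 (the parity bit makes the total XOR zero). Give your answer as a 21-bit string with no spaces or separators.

101111011110110101010

XOR of the 20 data bits: 1⊕0⊕1⊕1⊕1⊕1⊕0⊕1⊕1⊕1⊕1⊕0⊕1⊕1⊕0⊕1⊕0⊕1⊕0⊕1 = 0
Parity bit = 0 (so all 21 bits XOR to 0).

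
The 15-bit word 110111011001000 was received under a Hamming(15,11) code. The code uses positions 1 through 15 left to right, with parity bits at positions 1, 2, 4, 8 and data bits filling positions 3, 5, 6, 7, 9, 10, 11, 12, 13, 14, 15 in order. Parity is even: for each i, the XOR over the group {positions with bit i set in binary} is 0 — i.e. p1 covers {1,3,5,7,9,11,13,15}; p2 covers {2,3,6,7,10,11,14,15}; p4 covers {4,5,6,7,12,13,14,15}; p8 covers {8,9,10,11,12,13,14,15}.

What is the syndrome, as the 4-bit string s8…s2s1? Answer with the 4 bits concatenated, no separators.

1001

s1 (pos 1,3,5,7,9,11,13,15): 1⊕0⊕1⊕0⊕1⊕0⊕0⊕0 = 1
s2 (pos 2,3,6,7,10,11,14,15): 1⊕0⊕1⊕0⊕0⊕0⊕0⊕0 = 0
s4 (pos 4,5,6,7,12,13,14,15): 1⊕1⊕1⊕0⊕1⊕0⊕0⊕0 = 0
s8 (pos 8,9,10,11,12,13,14,15): 1⊕1⊕0⊕0⊕1⊕0⊕0⊕0 = 1
Syndrome s8…s1 = 1001 → error at position 9.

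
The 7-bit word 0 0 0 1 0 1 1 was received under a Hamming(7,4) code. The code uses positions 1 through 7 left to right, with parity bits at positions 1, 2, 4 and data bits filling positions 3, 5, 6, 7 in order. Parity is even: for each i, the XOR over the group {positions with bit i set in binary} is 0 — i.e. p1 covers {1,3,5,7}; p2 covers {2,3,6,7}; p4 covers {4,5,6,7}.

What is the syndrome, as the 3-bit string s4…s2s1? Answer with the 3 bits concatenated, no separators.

s1 (pos 1,3,5,7): 0⊕0⊕0⊕1 = 1
s2 (pos 2,3,6,7): 0⊕0⊕1⊕1 = 0
s4 (pos 4,5,6,7): 1⊕0⊕1⊕1 = 1
Syndrome s4…s1 = 101 → error at position 5.

101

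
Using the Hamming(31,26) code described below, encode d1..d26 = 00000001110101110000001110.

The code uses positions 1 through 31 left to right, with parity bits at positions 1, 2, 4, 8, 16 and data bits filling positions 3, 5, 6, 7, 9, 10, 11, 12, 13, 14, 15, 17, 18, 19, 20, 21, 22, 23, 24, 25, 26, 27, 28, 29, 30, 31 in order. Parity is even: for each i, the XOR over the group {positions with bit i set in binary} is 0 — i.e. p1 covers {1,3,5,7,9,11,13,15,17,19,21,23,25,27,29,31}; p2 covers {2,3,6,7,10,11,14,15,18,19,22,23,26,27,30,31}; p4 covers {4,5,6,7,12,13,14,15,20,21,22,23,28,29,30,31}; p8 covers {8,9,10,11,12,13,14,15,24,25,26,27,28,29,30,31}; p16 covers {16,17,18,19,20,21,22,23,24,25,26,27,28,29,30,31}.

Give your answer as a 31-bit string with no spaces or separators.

Place data at non-parity positions: p1 p2 0 p4 0 0 0 p8 0 0 0 1 1 1 0 p16 1 0 1 1 1 0 0 0 0 0 0 1 1 1 0
p1 (pos 1,3,5,7,9,11,13,15,17,19,21,23,25,27,29,31): XOR of data positions = 0⊕0⊕0⊕0⊕0⊕1⊕0⊕1⊕1⊕1⊕0⊕0⊕0⊕1⊕0 = 1
p2 (pos 2,3,6,7,10,11,14,15,18,19,22,23,26,27,30,31): XOR of data positions = 0⊕0⊕0⊕0⊕0⊕1⊕0⊕0⊕1⊕0⊕0⊕0⊕0⊕1⊕0 = 1
p4 (pos 4,5,6,7,12,13,14,15,20,21,22,23,28,29,30,31): XOR of data positions = 0⊕0⊕0⊕1⊕1⊕1⊕0⊕1⊕1⊕0⊕0⊕1⊕1⊕1⊕0 = 0
p8 (pos 8,9,10,11,12,13,14,15,24,25,26,27,28,29,30,31): XOR of data positions = 0⊕0⊕0⊕1⊕1⊕1⊕0⊕0⊕0⊕0⊕0⊕1⊕1⊕1⊕0 = 0
p16 (pos 16,17,18,19,20,21,22,23,24,25,26,27,28,29,30,31): XOR of data positions = 1⊕0⊕1⊕1⊕1⊕0⊕0⊕0⊕0⊕0⊕0⊕1⊕1⊕1⊕0 = 1
Codeword: 1100000000011101101110000001110

1100000000011101101110000001110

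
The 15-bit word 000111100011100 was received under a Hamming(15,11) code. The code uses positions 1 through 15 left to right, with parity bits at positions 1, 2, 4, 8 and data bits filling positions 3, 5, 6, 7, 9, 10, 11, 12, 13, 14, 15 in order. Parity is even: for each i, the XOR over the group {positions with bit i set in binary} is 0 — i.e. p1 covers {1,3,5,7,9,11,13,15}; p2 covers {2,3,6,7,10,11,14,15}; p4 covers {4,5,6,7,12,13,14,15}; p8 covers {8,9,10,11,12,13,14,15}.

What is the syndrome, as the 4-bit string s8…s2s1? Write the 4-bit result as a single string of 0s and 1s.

1010

s1 (pos 1,3,5,7,9,11,13,15): 0⊕0⊕1⊕1⊕0⊕1⊕1⊕0 = 0
s2 (pos 2,3,6,7,10,11,14,15): 0⊕0⊕1⊕1⊕0⊕1⊕0⊕0 = 1
s4 (pos 4,5,6,7,12,13,14,15): 1⊕1⊕1⊕1⊕1⊕1⊕0⊕0 = 0
s8 (pos 8,9,10,11,12,13,14,15): 0⊕0⊕0⊕1⊕1⊕1⊕0⊕0 = 1
Syndrome s8…s1 = 1010 → error at position 10.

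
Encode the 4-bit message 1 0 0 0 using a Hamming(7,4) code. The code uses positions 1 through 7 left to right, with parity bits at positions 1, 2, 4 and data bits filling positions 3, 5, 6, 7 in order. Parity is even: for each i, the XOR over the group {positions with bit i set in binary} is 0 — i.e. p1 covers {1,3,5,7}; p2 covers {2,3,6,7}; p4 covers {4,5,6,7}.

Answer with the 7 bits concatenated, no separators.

Place data at non-parity positions: p1 p2 1 p4 0 0 0
p1 (pos 1,3,5,7): XOR of data positions = 1⊕0⊕0 = 1
p2 (pos 2,3,6,7): XOR of data positions = 1⊕0⊕0 = 1
p4 (pos 4,5,6,7): XOR of data positions = 0⊕0⊕0 = 0
Codeword: 1110000

1110000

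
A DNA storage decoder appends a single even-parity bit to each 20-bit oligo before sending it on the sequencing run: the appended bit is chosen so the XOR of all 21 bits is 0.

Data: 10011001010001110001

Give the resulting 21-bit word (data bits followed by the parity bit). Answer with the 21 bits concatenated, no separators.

XOR of the 20 data bits: 1⊕0⊕0⊕1⊕1⊕0⊕0⊕1⊕0⊕1⊕0⊕0⊕0⊕1⊕1⊕1⊕0⊕0⊕0⊕1 = 1
Parity bit = 1 (so all 21 bits XOR to 0).

100110010100011100011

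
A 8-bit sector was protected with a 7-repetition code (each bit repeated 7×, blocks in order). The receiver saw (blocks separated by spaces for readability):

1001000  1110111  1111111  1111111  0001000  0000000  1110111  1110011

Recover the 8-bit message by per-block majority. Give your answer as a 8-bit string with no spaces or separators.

01110011

Block 1 (1001000): 2 ones → 0
Block 2 (1110111): 6 ones → 1
Block 3 (1111111): 7 ones → 1
Block 4 (1111111): 7 ones → 1
Block 5 (0001000): 1 one → 0
Block 6 (0000000): 0 ones → 0
Block 7 (1110111): 6 ones → 1
Block 8 (1110011): 5 ones → 1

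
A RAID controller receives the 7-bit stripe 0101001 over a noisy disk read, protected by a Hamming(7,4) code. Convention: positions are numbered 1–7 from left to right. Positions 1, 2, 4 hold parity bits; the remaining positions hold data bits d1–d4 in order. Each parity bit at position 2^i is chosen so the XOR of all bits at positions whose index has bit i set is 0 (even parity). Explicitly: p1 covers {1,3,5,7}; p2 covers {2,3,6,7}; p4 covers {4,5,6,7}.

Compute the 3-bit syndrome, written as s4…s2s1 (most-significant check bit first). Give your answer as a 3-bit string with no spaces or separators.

s1 (pos 1,3,5,7): 0⊕0⊕0⊕1 = 1
s2 (pos 2,3,6,7): 1⊕0⊕0⊕1 = 0
s4 (pos 4,5,6,7): 1⊕0⊕0⊕1 = 0
Syndrome s4…s1 = 001 → error at position 1.

001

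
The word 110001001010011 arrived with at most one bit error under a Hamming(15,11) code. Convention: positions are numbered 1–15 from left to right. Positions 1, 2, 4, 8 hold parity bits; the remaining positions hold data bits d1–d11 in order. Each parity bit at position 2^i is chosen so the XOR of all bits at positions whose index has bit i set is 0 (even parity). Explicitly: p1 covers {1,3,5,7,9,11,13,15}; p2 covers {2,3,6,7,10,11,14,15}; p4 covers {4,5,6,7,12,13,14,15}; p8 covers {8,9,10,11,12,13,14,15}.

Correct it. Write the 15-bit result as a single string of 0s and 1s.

110000001010011

s1 (pos 1,3,5,7,9,11,13,15): 1⊕0⊕0⊕0⊕1⊕1⊕0⊕1 = 0
s2 (pos 2,3,6,7,10,11,14,15): 1⊕0⊕1⊕0⊕0⊕1⊕1⊕1 = 1
s4 (pos 4,5,6,7,12,13,14,15): 0⊕0⊕1⊕0⊕0⊕0⊕1⊕1 = 1
s8 (pos 8,9,10,11,12,13,14,15): 0⊕1⊕0⊕1⊕0⊕0⊕1⊕1 = 0
Syndrome s8…s1 = 0110 → error at position 6.
Flip position 6: 110001001010011 → 110000001010011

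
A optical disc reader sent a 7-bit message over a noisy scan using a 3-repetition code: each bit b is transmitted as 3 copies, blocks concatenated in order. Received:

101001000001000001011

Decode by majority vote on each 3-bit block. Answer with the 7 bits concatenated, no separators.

Block 1 (101): 2 ones → 1
Block 2 (001): 1 one → 0
Block 3 (000): 0 ones → 0
Block 4 (001): 1 one → 0
Block 5 (000): 0 ones → 0
Block 6 (001): 1 one → 0
Block 7 (011): 2 ones → 1

1000001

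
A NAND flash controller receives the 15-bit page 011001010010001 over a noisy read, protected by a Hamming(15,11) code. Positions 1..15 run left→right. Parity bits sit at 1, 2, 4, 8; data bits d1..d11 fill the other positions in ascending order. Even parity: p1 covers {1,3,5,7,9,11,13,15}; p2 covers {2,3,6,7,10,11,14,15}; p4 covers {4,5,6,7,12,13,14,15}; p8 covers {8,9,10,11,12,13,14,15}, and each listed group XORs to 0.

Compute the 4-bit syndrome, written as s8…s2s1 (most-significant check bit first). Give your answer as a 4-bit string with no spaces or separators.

s1 (pos 1,3,5,7,9,11,13,15): 0⊕1⊕0⊕0⊕0⊕1⊕0⊕1 = 1
s2 (pos 2,3,6,7,10,11,14,15): 1⊕1⊕1⊕0⊕0⊕1⊕0⊕1 = 1
s4 (pos 4,5,6,7,12,13,14,15): 0⊕0⊕1⊕0⊕0⊕0⊕0⊕1 = 0
s8 (pos 8,9,10,11,12,13,14,15): 1⊕0⊕0⊕1⊕0⊕0⊕0⊕1 = 1
Syndrome s8…s1 = 1011 → error at position 11.

1011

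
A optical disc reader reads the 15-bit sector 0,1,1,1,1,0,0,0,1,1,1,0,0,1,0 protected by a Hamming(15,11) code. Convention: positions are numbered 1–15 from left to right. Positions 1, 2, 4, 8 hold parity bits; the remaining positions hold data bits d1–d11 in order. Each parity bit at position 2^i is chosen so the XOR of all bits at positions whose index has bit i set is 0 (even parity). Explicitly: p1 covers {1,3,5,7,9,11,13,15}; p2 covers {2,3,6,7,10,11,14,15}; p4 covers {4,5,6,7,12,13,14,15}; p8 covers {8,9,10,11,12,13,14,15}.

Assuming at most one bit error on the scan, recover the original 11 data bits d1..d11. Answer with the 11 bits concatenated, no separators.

s1 (pos 1,3,5,7,9,11,13,15): 0⊕1⊕1⊕0⊕1⊕1⊕0⊕0 = 0
s2 (pos 2,3,6,7,10,11,14,15): 1⊕1⊕0⊕0⊕1⊕1⊕1⊕0 = 1
s4 (pos 4,5,6,7,12,13,14,15): 1⊕1⊕0⊕0⊕0⊕0⊕1⊕0 = 1
s8 (pos 8,9,10,11,12,13,14,15): 0⊕1⊕1⊕1⊕0⊕0⊕1⊕0 = 0
Syndrome s8…s1 = 0110 → error at position 6.
Flip position 6: 011110001110010 → 011111001110010
Read data bits from positions 3,5,6,7,9,10,11,12,13,14,15: 11101110010

11101110010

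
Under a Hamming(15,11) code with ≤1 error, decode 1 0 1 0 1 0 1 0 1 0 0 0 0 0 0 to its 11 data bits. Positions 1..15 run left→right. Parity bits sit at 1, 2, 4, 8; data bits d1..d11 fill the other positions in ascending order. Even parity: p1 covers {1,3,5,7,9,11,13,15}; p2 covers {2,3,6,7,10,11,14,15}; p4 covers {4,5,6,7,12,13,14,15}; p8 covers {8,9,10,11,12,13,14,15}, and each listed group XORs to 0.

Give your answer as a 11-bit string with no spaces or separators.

11010000000

s1 (pos 1,3,5,7,9,11,13,15): 1⊕1⊕1⊕1⊕1⊕0⊕0⊕0 = 1
s2 (pos 2,3,6,7,10,11,14,15): 0⊕1⊕0⊕1⊕0⊕0⊕0⊕0 = 0
s4 (pos 4,5,6,7,12,13,14,15): 0⊕1⊕0⊕1⊕0⊕0⊕0⊕0 = 0
s8 (pos 8,9,10,11,12,13,14,15): 0⊕1⊕0⊕0⊕0⊕0⊕0⊕0 = 1
Syndrome s8…s1 = 1001 → error at position 9.
Flip position 9: 101010101000000 → 101010100000000
Read data bits from positions 3,5,6,7,9,10,11,12,13,14,15: 11010000000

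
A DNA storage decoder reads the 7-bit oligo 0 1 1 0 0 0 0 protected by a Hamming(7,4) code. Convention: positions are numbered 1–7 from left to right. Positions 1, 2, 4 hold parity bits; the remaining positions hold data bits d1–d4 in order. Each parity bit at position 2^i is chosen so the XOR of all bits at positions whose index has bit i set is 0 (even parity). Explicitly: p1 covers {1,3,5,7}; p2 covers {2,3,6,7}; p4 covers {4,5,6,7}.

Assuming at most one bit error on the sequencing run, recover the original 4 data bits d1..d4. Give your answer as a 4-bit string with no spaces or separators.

s1 (pos 1,3,5,7): 0⊕1⊕0⊕0 = 1
s2 (pos 2,3,6,7): 1⊕1⊕0⊕0 = 0
s4 (pos 4,5,6,7): 0⊕0⊕0⊕0 = 0
Syndrome s4…s1 = 001 → error at position 1.
Flip position 1: 0110000 → 1110000
Read data bits from positions 3,5,6,7: 1000

1000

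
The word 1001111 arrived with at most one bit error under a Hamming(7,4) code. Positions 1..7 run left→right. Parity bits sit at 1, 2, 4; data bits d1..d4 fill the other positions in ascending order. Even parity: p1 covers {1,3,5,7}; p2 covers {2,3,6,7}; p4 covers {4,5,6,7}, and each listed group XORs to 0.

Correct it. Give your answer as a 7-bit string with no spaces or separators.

s1 (pos 1,3,5,7): 1⊕0⊕1⊕1 = 1
s2 (pos 2,3,6,7): 0⊕0⊕1⊕1 = 0
s4 (pos 4,5,6,7): 1⊕1⊕1⊕1 = 0
Syndrome s4…s1 = 001 → error at position 1.
Flip position 1: 1001111 → 0001111

0001111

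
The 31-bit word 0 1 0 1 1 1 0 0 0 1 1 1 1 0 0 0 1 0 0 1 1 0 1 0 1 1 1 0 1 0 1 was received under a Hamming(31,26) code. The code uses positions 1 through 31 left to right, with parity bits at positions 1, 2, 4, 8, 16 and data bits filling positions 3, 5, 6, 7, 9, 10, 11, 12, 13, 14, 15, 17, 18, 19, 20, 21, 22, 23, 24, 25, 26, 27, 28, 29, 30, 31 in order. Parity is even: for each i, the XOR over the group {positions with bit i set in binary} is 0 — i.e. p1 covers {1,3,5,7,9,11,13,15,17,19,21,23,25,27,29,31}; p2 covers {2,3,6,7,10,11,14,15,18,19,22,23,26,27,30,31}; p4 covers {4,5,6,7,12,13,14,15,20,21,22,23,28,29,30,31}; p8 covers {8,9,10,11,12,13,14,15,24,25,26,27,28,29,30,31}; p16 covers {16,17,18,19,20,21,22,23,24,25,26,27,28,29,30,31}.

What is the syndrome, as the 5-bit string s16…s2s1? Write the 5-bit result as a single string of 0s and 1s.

s1 (pos 1,3,5,7,9,11,13,15,17,19,21,23,25,27,29,31): 0⊕0⊕1⊕0⊕0⊕1⊕1⊕0⊕1⊕0⊕1⊕1⊕1⊕1⊕1⊕1 = 0
s2 (pos 2,3,6,7,10,11,14,15,18,19,22,23,26,27,30,31): 1⊕0⊕1⊕0⊕1⊕1⊕0⊕0⊕0⊕0⊕0⊕1⊕1⊕1⊕0⊕1 = 0
s4 (pos 4,5,6,7,12,13,14,15,20,21,22,23,28,29,30,31): 1⊕1⊕1⊕0⊕1⊕1⊕0⊕0⊕1⊕1⊕0⊕1⊕0⊕1⊕0⊕1 = 0
s8 (pos 8,9,10,11,12,13,14,15,24,25,26,27,28,29,30,31): 0⊕0⊕1⊕1⊕1⊕1⊕0⊕0⊕0⊕1⊕1⊕1⊕0⊕1⊕0⊕1 = 1
s16 (pos 16,17,18,19,20,21,22,23,24,25,26,27,28,29,30,31): 0⊕1⊕0⊕0⊕1⊕1⊕0⊕1⊕0⊕1⊕1⊕1⊕0⊕1⊕0⊕1 = 1
Syndrome s16…s1 = 11000 → error at position 24.

11000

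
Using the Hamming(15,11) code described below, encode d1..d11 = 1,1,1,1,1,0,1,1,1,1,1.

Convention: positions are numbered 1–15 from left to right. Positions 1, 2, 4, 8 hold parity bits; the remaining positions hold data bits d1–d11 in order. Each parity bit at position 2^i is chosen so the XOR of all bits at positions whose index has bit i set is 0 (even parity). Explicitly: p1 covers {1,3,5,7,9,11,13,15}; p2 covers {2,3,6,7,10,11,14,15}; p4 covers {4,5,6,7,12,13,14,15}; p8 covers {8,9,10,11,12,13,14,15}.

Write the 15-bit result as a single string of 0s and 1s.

Place data at non-parity positions: p1 p2 1 p4 1 1 1 p8 1 0 1 1 1 1 1
p1 (pos 1,3,5,7,9,11,13,15): XOR of data positions = 1⊕1⊕1⊕1⊕1⊕1⊕1 = 1
p2 (pos 2,3,6,7,10,11,14,15): XOR of data positions = 1⊕1⊕1⊕0⊕1⊕1⊕1 = 0
p4 (pos 4,5,6,7,12,13,14,15): XOR of data positions = 1⊕1⊕1⊕1⊕1⊕1⊕1 = 1
p8 (pos 8,9,10,11,12,13,14,15): XOR of data positions = 1⊕0⊕1⊕1⊕1⊕1⊕1 = 0
Codeword: 101111101011111

101111101011111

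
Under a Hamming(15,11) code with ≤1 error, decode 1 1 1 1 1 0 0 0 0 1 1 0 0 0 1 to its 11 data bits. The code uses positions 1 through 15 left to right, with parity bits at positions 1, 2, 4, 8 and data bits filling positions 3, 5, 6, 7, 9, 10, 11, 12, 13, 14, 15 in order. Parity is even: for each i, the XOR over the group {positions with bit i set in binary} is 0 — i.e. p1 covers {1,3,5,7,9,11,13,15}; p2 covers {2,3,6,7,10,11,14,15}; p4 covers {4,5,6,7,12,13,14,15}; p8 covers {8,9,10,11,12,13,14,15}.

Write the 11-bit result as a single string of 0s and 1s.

11000110000

s1 (pos 1,3,5,7,9,11,13,15): 1⊕1⊕1⊕0⊕0⊕1⊕0⊕1 = 1
s2 (pos 2,3,6,7,10,11,14,15): 1⊕1⊕0⊕0⊕1⊕1⊕0⊕1 = 1
s4 (pos 4,5,6,7,12,13,14,15): 1⊕1⊕0⊕0⊕0⊕0⊕0⊕1 = 1
s8 (pos 8,9,10,11,12,13,14,15): 0⊕0⊕1⊕1⊕0⊕0⊕0⊕1 = 1
Syndrome s8…s1 = 1111 → error at position 15.
Flip position 15: 111110000110001 → 111110000110000
Read data bits from positions 3,5,6,7,9,10,11,12,13,14,15: 11000110000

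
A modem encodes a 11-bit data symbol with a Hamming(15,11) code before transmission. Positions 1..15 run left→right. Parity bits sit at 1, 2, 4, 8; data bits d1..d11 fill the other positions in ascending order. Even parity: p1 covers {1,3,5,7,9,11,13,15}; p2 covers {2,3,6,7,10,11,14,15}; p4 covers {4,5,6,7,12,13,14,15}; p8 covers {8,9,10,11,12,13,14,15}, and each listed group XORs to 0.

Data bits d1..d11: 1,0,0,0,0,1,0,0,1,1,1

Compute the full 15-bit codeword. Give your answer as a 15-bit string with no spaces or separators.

101100000100111

Place data at non-parity positions: p1 p2 1 p4 0 0 0 p8 0 1 0 0 1 1 1
p1 (pos 1,3,5,7,9,11,13,15): XOR of data positions = 1⊕0⊕0⊕0⊕0⊕1⊕1 = 1
p2 (pos 2,3,6,7,10,11,14,15): XOR of data positions = 1⊕0⊕0⊕1⊕0⊕1⊕1 = 0
p4 (pos 4,5,6,7,12,13,14,15): XOR of data positions = 0⊕0⊕0⊕0⊕1⊕1⊕1 = 1
p8 (pos 8,9,10,11,12,13,14,15): XOR of data positions = 0⊕1⊕0⊕0⊕1⊕1⊕1 = 0
Codeword: 101100000100111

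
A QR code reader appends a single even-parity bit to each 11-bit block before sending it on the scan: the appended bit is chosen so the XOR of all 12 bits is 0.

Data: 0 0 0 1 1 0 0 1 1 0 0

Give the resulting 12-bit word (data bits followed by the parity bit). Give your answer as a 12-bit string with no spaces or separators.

000110011000

XOR of the 11 data bits: 0⊕0⊕0⊕1⊕1⊕0⊕0⊕1⊕1⊕0⊕0 = 0
Parity bit = 0 (so all 12 bits XOR to 0).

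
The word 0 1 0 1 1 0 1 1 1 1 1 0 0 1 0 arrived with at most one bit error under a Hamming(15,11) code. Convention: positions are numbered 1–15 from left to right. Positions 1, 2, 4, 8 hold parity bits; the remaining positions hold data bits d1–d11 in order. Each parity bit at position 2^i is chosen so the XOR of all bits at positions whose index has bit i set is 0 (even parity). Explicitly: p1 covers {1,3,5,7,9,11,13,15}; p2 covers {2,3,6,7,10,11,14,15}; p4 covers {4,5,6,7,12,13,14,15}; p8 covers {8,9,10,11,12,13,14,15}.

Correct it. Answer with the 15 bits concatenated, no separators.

010110111010010

s1 (pos 1,3,5,7,9,11,13,15): 0⊕0⊕1⊕1⊕1⊕1⊕0⊕0 = 0
s2 (pos 2,3,6,7,10,11,14,15): 1⊕0⊕0⊕1⊕1⊕1⊕1⊕0 = 1
s4 (pos 4,5,6,7,12,13,14,15): 1⊕1⊕0⊕1⊕0⊕0⊕1⊕0 = 0
s8 (pos 8,9,10,11,12,13,14,15): 1⊕1⊕1⊕1⊕0⊕0⊕1⊕0 = 1
Syndrome s8…s1 = 1010 → error at position 10.
Flip position 10: 010110111110010 → 010110111010010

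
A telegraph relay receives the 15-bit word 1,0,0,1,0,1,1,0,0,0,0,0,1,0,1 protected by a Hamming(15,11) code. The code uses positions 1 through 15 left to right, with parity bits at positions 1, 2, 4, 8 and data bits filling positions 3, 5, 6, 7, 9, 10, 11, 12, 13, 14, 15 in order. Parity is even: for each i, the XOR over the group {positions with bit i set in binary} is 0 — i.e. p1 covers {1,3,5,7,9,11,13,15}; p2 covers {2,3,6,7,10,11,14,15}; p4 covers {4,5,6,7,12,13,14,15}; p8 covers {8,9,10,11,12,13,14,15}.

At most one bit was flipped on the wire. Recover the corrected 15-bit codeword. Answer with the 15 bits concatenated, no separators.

s1 (pos 1,3,5,7,9,11,13,15): 1⊕0⊕0⊕1⊕0⊕0⊕1⊕1 = 0
s2 (pos 2,3,6,7,10,11,14,15): 0⊕0⊕1⊕1⊕0⊕0⊕0⊕1 = 1
s4 (pos 4,5,6,7,12,13,14,15): 1⊕0⊕1⊕1⊕0⊕1⊕0⊕1 = 1
s8 (pos 8,9,10,11,12,13,14,15): 0⊕0⊕0⊕0⊕0⊕1⊕0⊕1 = 0
Syndrome s8…s1 = 0110 → error at position 6.
Flip position 6: 100101100000101 → 100100100000101

100100100000101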